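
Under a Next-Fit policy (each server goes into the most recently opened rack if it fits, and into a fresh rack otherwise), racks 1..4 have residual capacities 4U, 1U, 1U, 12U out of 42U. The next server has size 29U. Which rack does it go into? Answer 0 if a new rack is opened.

Next-Fit only looks at rack 4, which has 12U free.
29U does not fit, so a new rack is opened.

0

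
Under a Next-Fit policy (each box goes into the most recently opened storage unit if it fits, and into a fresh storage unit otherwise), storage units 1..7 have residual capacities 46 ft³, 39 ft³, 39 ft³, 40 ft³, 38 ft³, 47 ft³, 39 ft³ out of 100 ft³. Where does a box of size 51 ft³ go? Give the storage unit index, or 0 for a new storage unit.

Next-Fit only looks at storage unit 7, which has 39 ft³ free.
51 ft³ does not fit, so a new storage unit is opened.

0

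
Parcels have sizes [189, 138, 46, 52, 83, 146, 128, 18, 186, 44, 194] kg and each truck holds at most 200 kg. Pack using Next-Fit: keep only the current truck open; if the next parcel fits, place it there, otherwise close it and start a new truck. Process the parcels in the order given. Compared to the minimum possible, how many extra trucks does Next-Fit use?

1

Next-Fit: [189] [138,46] [52,83] [146] [128,18] [186] [44] [194] → 8 trucks.
Total size 1224 kg; any packing needs at least ⌈1224/200⌉ = 7 trucks.
An optimal packing achieves that bound: [194] [189] [186] [146,52] [138,46] [128,44,18] [83] → 7 trucks.
Excess: 8 − 7 = 1.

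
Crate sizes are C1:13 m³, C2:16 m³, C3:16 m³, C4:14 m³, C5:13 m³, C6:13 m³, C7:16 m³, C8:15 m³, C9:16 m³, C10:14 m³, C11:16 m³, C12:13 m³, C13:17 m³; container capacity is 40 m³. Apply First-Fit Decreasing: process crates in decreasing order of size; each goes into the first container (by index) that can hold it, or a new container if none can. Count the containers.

Sorted descending: 17, 16, 16, 16, 16, 16, 15, 14, 14, 13, 13, 13, 13.
Put 17 m³ in container 1; 23 m³ remain.
Put 16 m³ in container 1; 7 m³ remain.
Put 16 m³ in container 2; 24 m³ remain.
Put 16 m³ in container 2; 8 m³ remain.
Put 16 m³ in container 3; 24 m³ remain.
Put 16 m³ in container 3; 8 m³ remain.
Put 15 m³ in container 4; 25 m³ remain.
Put 14 m³ in container 4; 11 m³ remain.
Put 14 m³ in container 5; 26 m³ remain.
Put 13 m³ in container 5; 13 m³ remain.
Put 13 m³ in container 5; 0 m³ remain.
Put 13 m³ in container 6; 27 m³ remain.
Put 13 m³ in container 6; 14 m³ remain.

6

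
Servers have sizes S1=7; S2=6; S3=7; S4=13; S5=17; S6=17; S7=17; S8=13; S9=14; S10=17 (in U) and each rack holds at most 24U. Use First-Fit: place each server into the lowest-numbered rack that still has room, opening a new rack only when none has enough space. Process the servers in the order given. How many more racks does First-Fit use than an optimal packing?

First-Fit: [7,6,7] [13] [17] [17] [17] [13] [14] [17] → 8 racks.
7 servers exceed 12U (half the capacity), and no two of those can share a rack, so at least 7 racks are needed.
An optimal packing achieves that bound: [17,7] [17,7] [17,6] [17] [14] [13] [13] → 7 racks.
Excess: 8 − 7 = 1.

1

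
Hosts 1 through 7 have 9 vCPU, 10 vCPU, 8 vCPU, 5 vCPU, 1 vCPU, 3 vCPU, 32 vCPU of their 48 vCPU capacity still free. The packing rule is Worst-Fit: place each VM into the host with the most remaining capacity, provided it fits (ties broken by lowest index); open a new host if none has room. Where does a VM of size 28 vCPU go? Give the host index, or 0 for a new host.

Hosts with room: host 7 (32 vCPU).
Most room is host 7 with 32 vCPU free.

7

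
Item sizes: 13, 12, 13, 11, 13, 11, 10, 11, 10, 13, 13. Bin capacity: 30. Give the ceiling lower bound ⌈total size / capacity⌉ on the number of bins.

5

Total size = 13 + 12 + 13 + 11 + 13 + 11 + 10 + 11 + 10 + 13 + 13 = 130.
⌈130 / 30⌉ = 5.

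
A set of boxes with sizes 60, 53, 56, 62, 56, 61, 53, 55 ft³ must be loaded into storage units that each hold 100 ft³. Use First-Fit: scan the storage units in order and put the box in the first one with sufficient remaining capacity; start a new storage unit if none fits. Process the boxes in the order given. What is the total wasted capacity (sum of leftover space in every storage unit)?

344

storage unit 1: place 60 ft³, 40 ft³ left
storage unit 2: place 53 ft³, 47 ft³ left
storage unit 3: place 56 ft³, 44 ft³ left
storage unit 4: place 62 ft³, 38 ft³ left
storage unit 5: place 56 ft³, 44 ft³ left
storage unit 6: place 61 ft³, 39 ft³ left
storage unit 7: place 53 ft³, 47 ft³ left
storage unit 8: place 55 ft³, 45 ft³ left
8 storage units × 100 ft³ = 800 ft³; used 456 ft³; unused 344 ft³.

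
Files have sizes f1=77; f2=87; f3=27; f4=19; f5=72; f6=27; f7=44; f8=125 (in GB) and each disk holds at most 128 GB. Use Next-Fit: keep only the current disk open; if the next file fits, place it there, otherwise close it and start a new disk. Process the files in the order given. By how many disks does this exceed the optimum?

1

Next-Fit: [77] [87,27] [19,72,27] [44] [125] → 5 disks.
Total size 478 GB; any packing needs at least ⌈478/128⌉ = 4 disks.
An optimal packing achieves that bound: [125] [87,27] [77,44] [72,27,19] → 4 disks.
Excess: 5 − 4 = 1.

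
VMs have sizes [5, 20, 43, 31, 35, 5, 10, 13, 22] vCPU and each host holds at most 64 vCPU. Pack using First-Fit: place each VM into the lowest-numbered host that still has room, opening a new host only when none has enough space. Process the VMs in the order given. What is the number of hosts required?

4 hosts

Put 5 vCPU in host 1; 59 vCPU remain.
Put 20 vCPU in host 1; 39 vCPU remain.
Put 43 vCPU in host 2; 21 vCPU remain.
Put 31 vCPU in host 1; 8 vCPU remain.
Put 35 vCPU in host 3; 29 vCPU remain.
Put 5 vCPU in host 1; 3 vCPU remain.
Put 10 vCPU in host 2; 11 vCPU remain.
Put 13 vCPU in host 3; 16 vCPU remain.
Put 22 vCPU in host 4; 42 vCPU remain.
Final hosts: [5,20,31,5] [43,10] [35,13] [22].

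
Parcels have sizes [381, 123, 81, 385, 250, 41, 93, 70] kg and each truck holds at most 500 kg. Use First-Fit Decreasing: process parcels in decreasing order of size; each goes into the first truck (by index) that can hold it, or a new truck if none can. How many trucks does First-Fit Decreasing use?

Sorted descending: 385, 381, 250, 123, 93, 81, 70, 41.
truck 1: place 385 kg, 115 kg left
truck 2: place 381 kg, 119 kg left
truck 3: place 250 kg, 250 kg left
truck 3: place 123 kg, 127 kg left
truck 1: place 93 kg, 22 kg left
truck 2: place 81 kg, 38 kg left
truck 3: place 70 kg, 57 kg left
truck 3: place 41 kg, 16 kg left

3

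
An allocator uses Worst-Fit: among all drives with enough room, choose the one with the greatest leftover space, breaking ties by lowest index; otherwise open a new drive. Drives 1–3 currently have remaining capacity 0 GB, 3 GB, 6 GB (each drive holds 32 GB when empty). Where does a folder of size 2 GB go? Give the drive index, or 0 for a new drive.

3

Drives with room: drive 2 (3 GB), drive 3 (6 GB).
Most room is drive 3 with 6 GB free.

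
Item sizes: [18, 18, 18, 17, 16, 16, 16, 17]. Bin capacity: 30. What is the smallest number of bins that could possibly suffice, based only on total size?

5

Total size = 18 + 18 + 18 + 17 + 16 + 16 + 16 + 17 = 136.
⌈136 / 30⌉ = 5.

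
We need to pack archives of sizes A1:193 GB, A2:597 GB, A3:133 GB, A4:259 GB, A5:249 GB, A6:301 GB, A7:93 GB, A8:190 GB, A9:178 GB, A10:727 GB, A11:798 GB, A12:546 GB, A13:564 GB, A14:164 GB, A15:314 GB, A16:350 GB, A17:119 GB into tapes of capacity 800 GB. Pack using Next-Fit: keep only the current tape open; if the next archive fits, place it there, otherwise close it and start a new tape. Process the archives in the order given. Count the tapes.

8

A1 (193 GB) → tape 1 (remaining 607 GB)
A2 (597 GB) → tape 1 (remaining 10 GB)
A3 (133 GB) → tape 2 (remaining 667 GB)
A4 (259 GB) → tape 2 (remaining 408 GB)
A5 (249 GB) → tape 2 (remaining 159 GB)
A6 (301 GB) → tape 3 (remaining 499 GB)
A7 (93 GB) → tape 3 (remaining 406 GB)
A8 (190 GB) → tape 3 (remaining 216 GB)
A9 (178 GB) → tape 3 (remaining 38 GB)
A10 (727 GB) → tape 4 (remaining 73 GB)
A11 (798 GB) → tape 5 (remaining 2 GB)
A12 (546 GB) → tape 6 (remaining 254 GB)
A13 (564 GB) → tape 7 (remaining 236 GB)
A14 (164 GB) → tape 7 (remaining 72 GB)
A15 (314 GB) → tape 8 (remaining 486 GB)
A16 (350 GB) → tape 8 (remaining 136 GB)
A17 (119 GB) → tape 8 (remaining 17 GB)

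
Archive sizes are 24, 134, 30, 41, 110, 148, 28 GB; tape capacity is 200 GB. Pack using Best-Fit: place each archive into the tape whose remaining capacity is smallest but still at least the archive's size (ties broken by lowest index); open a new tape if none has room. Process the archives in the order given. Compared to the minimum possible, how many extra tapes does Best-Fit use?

0

Best-Fit: [24,134,30] [41,110,28] [148] → 3 tapes.
Total size 515 GB; any packing needs at least ⌈515/200⌉ = 3 tapes.
So 3 is already optimal.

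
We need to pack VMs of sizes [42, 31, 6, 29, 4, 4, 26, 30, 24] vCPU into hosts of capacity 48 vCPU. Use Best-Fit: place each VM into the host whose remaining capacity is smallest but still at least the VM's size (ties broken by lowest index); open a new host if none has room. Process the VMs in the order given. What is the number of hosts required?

host 1: place 42 vCPU, 6 vCPU left
host 2: place 31 vCPU, 17 vCPU left
host 1: place 6 vCPU, 0 vCPU left
host 3: place 29 vCPU, 19 vCPU left
host 2: place 4 vCPU, 13 vCPU left
host 2: place 4 vCPU, 9 vCPU left
host 4: place 26 vCPU, 22 vCPU left
host 5: place 30 vCPU, 18 vCPU left
host 6: place 24 vCPU, 24 vCPU left

6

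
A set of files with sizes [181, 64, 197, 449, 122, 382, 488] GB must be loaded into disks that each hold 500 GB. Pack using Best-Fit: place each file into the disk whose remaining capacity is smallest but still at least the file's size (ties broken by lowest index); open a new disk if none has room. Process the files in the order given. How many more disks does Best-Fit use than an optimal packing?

1

Best-Fit: [181,64,197] [449] [122] [382] [488] → 5 disks.
Total size 1883 GB; any packing needs at least ⌈1883/500⌉ = 4 disks.
An optimal packing achieves that bound: [488] [449] [382,64] [197,181,122] → 4 disks.
Excess: 5 − 4 = 1.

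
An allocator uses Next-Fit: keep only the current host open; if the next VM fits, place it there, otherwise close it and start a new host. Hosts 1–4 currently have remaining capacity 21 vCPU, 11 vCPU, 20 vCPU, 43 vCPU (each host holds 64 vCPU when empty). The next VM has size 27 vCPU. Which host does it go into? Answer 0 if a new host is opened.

4

Next-Fit only looks at host 4, which has 43 vCPU free.
27 vCPU fits there.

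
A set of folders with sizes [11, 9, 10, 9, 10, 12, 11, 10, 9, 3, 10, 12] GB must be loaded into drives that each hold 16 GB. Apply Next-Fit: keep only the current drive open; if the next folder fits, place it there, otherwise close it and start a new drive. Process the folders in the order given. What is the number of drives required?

Put 11 GB in drive 1; 5 GB remain.
Put 9 GB in drive 2; 7 GB remain.
Put 10 GB in drive 3; 6 GB remain.
Put 9 GB in drive 4; 7 GB remain.
Put 10 GB in drive 5; 6 GB remain.
Put 12 GB in drive 6; 4 GB remain.
Put 11 GB in drive 7; 5 GB remain.
Put 10 GB in drive 8; 6 GB remain.
Put 9 GB in drive 9; 7 GB remain.
Put 3 GB in drive 9; 4 GB remain.
Put 10 GB in drive 10; 6 GB remain.
Put 12 GB in drive 11; 4 GB remain.

11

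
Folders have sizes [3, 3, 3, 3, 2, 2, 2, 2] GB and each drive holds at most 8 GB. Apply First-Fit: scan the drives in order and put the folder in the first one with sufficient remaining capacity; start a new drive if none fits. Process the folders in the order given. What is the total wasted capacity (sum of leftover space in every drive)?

Put 3 GB in drive 1; 5 GB remain.
Put 3 GB in drive 1; 2 GB remain.
Put 3 GB in drive 2; 5 GB remain.
Put 3 GB in drive 2; 2 GB remain.
Put 2 GB in drive 1; 0 GB remain.
Put 2 GB in drive 2; 0 GB remain.
Put 2 GB in drive 3; 6 GB remain.
Put 2 GB in drive 3; 4 GB remain.
3 drives × 8 GB = 24 GB; used 20 GB; unused 4 GB.

4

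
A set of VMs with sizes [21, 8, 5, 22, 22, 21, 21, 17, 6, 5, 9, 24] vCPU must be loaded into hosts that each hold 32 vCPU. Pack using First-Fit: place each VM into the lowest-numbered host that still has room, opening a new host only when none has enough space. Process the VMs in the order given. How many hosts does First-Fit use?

7 hosts

Put 21 vCPU in host 1; 11 vCPU remain.
Put 8 vCPU in host 1; 3 vCPU remain.
Put 5 vCPU in host 2; 27 vCPU remain.
Put 22 vCPU in host 2; 5 vCPU remain.
Put 22 vCPU in host 3; 10 vCPU remain.
Put 21 vCPU in host 4; 11 vCPU remain.
Put 21 vCPU in host 5; 11 vCPU remain.
Put 17 vCPU in host 6; 15 vCPU remain.
Put 6 vCPU in host 3; 4 vCPU remain.
Put 5 vCPU in host 2; 0 vCPU remain.
Put 9 vCPU in host 4; 2 vCPU remain.
Put 24 vCPU in host 7; 8 vCPU remain.
Final hosts: [21,8] [5,22,5] [22,6] [21,9] [21] [17] [24].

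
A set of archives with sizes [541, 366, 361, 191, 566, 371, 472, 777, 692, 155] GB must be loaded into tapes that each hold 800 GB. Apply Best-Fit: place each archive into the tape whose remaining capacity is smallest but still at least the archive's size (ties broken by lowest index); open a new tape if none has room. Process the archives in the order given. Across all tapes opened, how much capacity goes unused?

1108

tape 1: place 541 GB, 259 GB left
tape 2: place 366 GB, 434 GB left
tape 2: place 361 GB, 73 GB left
tape 1: place 191 GB, 68 GB left
tape 3: place 566 GB, 234 GB left
tape 4: place 371 GB, 429 GB left
tape 5: place 472 GB, 328 GB left
tape 6: place 777 GB, 23 GB left
tape 7: place 692 GB, 108 GB left
tape 3: place 155 GB, 79 GB left
7 tapes × 800 GB = 5600 GB; used 4492 GB; unused 1108 GB.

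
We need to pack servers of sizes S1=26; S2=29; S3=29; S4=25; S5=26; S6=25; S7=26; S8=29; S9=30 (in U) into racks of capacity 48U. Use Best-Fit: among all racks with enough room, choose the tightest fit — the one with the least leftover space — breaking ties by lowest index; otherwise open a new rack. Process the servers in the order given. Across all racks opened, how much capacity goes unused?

187

rack 1: place S1 (26U), 22U left
rack 2: place S2 (29U), 19U left
rack 3: place S3 (29U), 19U left
rack 4: place S4 (25U), 23U left
rack 5: place S5 (26U), 22U left
rack 6: place S6 (25U), 23U left
rack 7: place S7 (26U), 22U left
rack 8: place S8 (29U), 19U left
rack 9: place S9 (30U), 18U left
9 racks × 48U = 432U; used 245U; unused 187U.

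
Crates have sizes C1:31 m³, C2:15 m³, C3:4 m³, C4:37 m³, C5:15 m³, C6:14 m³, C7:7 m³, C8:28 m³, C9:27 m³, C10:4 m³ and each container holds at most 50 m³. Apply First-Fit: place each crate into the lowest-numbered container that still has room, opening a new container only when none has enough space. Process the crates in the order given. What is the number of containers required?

5 containers

Put C1 (31 m³) in container 1; 19 m³ remain.
Put C2 (15 m³) in container 1; 4 m³ remain.
Put C3 (4 m³) in container 1; 0 m³ remain.
Put C4 (37 m³) in container 2; 13 m³ remain.
Put C5 (15 m³) in container 3; 35 m³ remain.
Put C6 (14 m³) in container 3; 21 m³ remain.
Put C7 (7 m³) in container 2; 6 m³ remain.
Put C8 (28 m³) in container 4; 22 m³ remain.
Put C9 (27 m³) in container 5; 23 m³ remain.
Put C10 (4 m³) in container 2; 2 m³ remain.
Final containers: [31,15,4] [37,7,4] [15,14] [28] [27].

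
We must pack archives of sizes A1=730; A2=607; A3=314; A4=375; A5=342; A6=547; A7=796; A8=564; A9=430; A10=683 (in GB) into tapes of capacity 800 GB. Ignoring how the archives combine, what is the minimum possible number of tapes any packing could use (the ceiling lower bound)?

Total size = 730 + 607 + 314 + 375 + 342 + 547 + 796 + 564 + 430 + 683 = 5388 GB.
⌈5388 / 800⌉ = 7.

7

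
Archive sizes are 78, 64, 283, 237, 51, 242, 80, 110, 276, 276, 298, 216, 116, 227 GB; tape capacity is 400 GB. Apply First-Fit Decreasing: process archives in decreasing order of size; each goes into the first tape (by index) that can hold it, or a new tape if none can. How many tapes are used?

8

Sorted descending: 298, 283, 276, 276, 242, 237, 227, 216, 116, 110, 80, 78, 64, 51.
Put 298 GB in tape 1; 102 GB remain.
Put 283 GB in tape 2; 117 GB remain.
Put 276 GB in tape 3; 124 GB remain.
Put 276 GB in tape 4; 124 GB remain.
Put 242 GB in tape 5; 158 GB remain.
Put 237 GB in tape 6; 163 GB remain.
Put 227 GB in tape 7; 173 GB remain.
Put 216 GB in tape 8; 184 GB remain.
Put 116 GB in tape 2; 1 GB remain.
Put 110 GB in tape 3; 14 GB remain.
Put 80 GB in tape 1; 22 GB remain.
Put 78 GB in tape 4; 46 GB remain.
Put 64 GB in tape 5; 94 GB remain.
Put 51 GB in tape 5; 43 GB remain.
Final tapes: [298,80] [283,116] [276,110] [276,78] [242,64,51] [237] [227] [216].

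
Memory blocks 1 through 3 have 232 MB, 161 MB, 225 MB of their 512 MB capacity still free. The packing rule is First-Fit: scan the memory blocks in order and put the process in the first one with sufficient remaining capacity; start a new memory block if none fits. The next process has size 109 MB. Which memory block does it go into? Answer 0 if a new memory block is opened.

1

Memory blocks with room: memory block 1 (232 MB), memory block 2 (161 MB), memory block 3 (225 MB).
The first with room is memory block 1.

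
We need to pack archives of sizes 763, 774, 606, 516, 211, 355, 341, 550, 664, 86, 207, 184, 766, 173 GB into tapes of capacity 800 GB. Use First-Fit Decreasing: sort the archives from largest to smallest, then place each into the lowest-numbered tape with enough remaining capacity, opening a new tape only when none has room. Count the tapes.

9 tapes

Sorted descending: 774, 766, 763, 664, 606, 550, 516, 355, 341, 211, 207, 184, 173, 86.
Put 774 GB in tape 1; 26 GB remain.
Put 766 GB in tape 2; 34 GB remain.
Put 763 GB in tape 3; 37 GB remain.
Put 664 GB in tape 4; 136 GB remain.
Put 606 GB in tape 5; 194 GB remain.
Put 550 GB in tape 6; 250 GB remain.
Put 516 GB in tape 7; 284 GB remain.
Put 355 GB in tape 8; 445 GB remain.
Put 341 GB in tape 8; 104 GB remain.
Put 211 GB in tape 6; 39 GB remain.
Put 207 GB in tape 7; 77 GB remain.
Put 184 GB in tape 5; 10 GB remain.
Put 173 GB in tape 9; 627 GB remain.
Put 86 GB in tape 4; 50 GB remain.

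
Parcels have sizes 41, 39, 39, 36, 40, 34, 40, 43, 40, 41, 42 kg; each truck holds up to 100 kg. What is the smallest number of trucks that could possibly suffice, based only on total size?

5

Total size = 41 + 39 + 39 + 36 + 40 + 34 + 40 + 43 + 40 + 41 + 42 = 435 kg.
⌈435 / 100⌉ = 5.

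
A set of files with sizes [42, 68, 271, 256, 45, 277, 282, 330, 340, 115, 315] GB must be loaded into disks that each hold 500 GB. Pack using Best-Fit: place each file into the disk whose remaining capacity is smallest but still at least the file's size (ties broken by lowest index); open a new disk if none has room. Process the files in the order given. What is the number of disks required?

7 disks

Put 42 GB in disk 1; 458 GB remain.
Put 68 GB in disk 1; 390 GB remain.
Put 271 GB in disk 1; 119 GB remain.
Put 256 GB in disk 2; 244 GB remain.
Put 45 GB in disk 1; 74 GB remain.
Put 277 GB in disk 3; 223 GB remain.
Put 282 GB in disk 4; 218 GB remain.
Put 330 GB in disk 5; 170 GB remain.
Put 340 GB in disk 6; 160 GB remain.
Put 115 GB in disk 6; 45 GB remain.
Put 315 GB in disk 7; 185 GB remain.
Final disks: [42,68,271,45] [256] [277] [282] [330] [340,115] [315].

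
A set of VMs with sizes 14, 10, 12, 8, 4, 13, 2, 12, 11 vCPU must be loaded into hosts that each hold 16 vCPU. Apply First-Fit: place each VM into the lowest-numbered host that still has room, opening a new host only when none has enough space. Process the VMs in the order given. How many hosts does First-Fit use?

Put 14 vCPU in host 1; 2 vCPU remain.
Put 10 vCPU in host 2; 6 vCPU remain.
Put 12 vCPU in host 3; 4 vCPU remain.
Put 8 vCPU in host 4; 8 vCPU remain.
Put 4 vCPU in host 2; 2 vCPU remain.
Put 13 vCPU in host 5; 3 vCPU remain.
Put 2 vCPU in host 1; 0 vCPU remain.
Put 12 vCPU in host 6; 4 vCPU remain.
Put 11 vCPU in host 7; 5 vCPU remain.
Final hosts: [14,2] [10,4] [12] [8] [13] [12] [11].

7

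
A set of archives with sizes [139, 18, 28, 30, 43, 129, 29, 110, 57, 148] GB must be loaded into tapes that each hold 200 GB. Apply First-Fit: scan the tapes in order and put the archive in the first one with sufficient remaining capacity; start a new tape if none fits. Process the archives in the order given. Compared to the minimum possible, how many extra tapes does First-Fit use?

1

First-Fit: [139,18,28] [30,43,29,57] [129] [110] [148] → 5 tapes.
Total size 731 GB; any packing needs at least ⌈731/200⌉ = 4 tapes.
An optimal packing achieves that bound: [148,43] [139,57] [129,30,29] [110,28,18] → 4 tapes.
Excess: 5 − 4 = 1.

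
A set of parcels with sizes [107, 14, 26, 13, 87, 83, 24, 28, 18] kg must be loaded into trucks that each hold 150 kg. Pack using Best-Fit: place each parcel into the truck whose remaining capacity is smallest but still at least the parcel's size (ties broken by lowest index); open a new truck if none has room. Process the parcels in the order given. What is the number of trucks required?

Put 107 kg in truck 1; 43 kg remain.
Put 14 kg in truck 1; 29 kg remain.
Put 26 kg in truck 1; 3 kg remain.
Put 13 kg in truck 2; 137 kg remain.
Put 87 kg in truck 2; 50 kg remain.
Put 83 kg in truck 3; 67 kg remain.
Put 24 kg in truck 2; 26 kg remain.
Put 28 kg in truck 3; 39 kg remain.
Put 18 kg in truck 2; 8 kg remain.

3 trucks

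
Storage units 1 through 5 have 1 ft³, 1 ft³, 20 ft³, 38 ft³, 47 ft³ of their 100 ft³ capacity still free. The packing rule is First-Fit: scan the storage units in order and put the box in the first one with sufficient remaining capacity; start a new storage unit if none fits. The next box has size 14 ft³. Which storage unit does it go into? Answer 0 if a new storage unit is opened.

3

Storage units with room: storage unit 3 (20 ft³), storage unit 4 (38 ft³), storage unit 5 (47 ft³).
The first with room is storage unit 3.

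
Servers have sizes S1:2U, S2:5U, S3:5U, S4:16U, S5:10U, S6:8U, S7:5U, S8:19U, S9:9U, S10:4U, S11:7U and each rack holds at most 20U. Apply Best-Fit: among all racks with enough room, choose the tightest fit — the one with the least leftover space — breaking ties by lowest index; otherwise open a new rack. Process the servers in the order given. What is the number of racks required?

rack 1: place S1 (2U), 18U left
rack 1: place S2 (5U), 13U left
rack 1: place S3 (5U), 8U left
rack 2: place S4 (16U), 4U left
rack 3: place S5 (10U), 10U left
rack 1: place S6 (8U), 0U left
rack 3: place S7 (5U), 5U left
rack 4: place S8 (19U), 1U left
rack 5: place S9 (9U), 11U left
rack 2: place S10 (4U), 0U left
rack 5: place S11 (7U), 4U left

5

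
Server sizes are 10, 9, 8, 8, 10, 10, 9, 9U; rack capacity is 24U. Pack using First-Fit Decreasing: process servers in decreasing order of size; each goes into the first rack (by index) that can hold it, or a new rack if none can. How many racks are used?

4

Sorted descending: 10, 10, 10, 9, 9, 9, 8, 8.
10U → rack 1 (remaining 14U)
10U → rack 1 (remaining 4U)
10U → rack 2 (remaining 14U)
9U → rack 2 (remaining 5U)
9U → rack 3 (remaining 15U)
9U → rack 3 (remaining 6U)
8U → rack 4 (remaining 16U)
8U → rack 4 (remaining 8U)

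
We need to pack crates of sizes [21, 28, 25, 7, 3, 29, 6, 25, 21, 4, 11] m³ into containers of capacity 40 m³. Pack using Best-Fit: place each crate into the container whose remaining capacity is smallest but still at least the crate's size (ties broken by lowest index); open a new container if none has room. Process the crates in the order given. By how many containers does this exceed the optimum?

Best-Fit: [21] [28,7,3] [25,11] [29,6,4] [25] [21] → 6 containers.
6 crates exceed 20 m³ (half the capacity), and no two of those can share a container, so at least 6 containers are needed.
So 6 is already optimal.

0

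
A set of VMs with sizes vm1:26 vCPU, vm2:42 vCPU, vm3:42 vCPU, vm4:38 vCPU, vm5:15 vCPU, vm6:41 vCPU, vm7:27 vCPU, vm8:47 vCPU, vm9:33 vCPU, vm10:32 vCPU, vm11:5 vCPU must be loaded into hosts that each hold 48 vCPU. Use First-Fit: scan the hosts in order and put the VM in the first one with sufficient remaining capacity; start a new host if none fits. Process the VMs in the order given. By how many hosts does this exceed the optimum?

First-Fit: [26,15,5] [42] [42] [38] [41] [27] [47] [33] [32] → 9 hosts.
9 VMs exceed 24 vCPU (half the capacity), and no two of those can share a host, so at least 9 hosts are needed.
So 9 is already optimal.

0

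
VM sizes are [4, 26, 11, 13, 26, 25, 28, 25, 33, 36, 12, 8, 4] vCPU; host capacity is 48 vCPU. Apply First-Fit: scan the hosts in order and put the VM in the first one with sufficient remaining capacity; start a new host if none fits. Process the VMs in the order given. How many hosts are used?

Put 4 vCPU in host 1; 44 vCPU remain.
Put 26 vCPU in host 1; 18 vCPU remain.
Put 11 vCPU in host 1; 7 vCPU remain.
Put 13 vCPU in host 2; 35 vCPU remain.
Put 26 vCPU in host 2; 9 vCPU remain.
Put 25 vCPU in host 3; 23 vCPU remain.
Put 28 vCPU in host 4; 20 vCPU remain.
Put 25 vCPU in host 5; 23 vCPU remain.
Put 33 vCPU in host 6; 15 vCPU remain.
Put 36 vCPU in host 7; 12 vCPU remain.
Put 12 vCPU in host 3; 11 vCPU remain.
Put 8 vCPU in host 2; 1 vCPU remain.
Put 4 vCPU in host 1; 3 vCPU remain.

7 hosts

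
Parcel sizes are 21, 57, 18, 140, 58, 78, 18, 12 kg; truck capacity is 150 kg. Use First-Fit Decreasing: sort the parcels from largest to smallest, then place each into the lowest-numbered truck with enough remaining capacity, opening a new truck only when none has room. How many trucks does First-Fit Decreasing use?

3

Sorted descending: 140, 78, 58, 57, 21, 18, 18, 12.
truck 1: place 140 kg, 10 kg left
truck 2: place 78 kg, 72 kg left
truck 2: place 58 kg, 14 kg left
truck 3: place 57 kg, 93 kg left
truck 3: place 21 kg, 72 kg left
truck 3: place 18 kg, 54 kg left
truck 3: place 18 kg, 36 kg left
truck 2: place 12 kg, 2 kg left
Final trucks: [140] [78,58,12] [57,21,18,18].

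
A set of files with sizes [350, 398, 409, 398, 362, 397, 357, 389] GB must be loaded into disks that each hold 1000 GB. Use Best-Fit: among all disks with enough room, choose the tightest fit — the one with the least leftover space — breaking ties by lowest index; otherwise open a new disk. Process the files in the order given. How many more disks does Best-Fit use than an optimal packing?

Best-Fit: [350,398] [409,398] [362,397] [357,389] → 4 disks.
Total size 3060 GB; any packing needs at least ⌈3060/1000⌉ = 4 disks.
So 4 is already optimal.

0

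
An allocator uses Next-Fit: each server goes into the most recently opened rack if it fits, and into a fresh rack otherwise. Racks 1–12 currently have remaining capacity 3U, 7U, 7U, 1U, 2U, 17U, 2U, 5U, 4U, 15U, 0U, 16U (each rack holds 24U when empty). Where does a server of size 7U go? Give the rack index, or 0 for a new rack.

Next-Fit only looks at rack 12, which has 16U free.
7U fits there.

12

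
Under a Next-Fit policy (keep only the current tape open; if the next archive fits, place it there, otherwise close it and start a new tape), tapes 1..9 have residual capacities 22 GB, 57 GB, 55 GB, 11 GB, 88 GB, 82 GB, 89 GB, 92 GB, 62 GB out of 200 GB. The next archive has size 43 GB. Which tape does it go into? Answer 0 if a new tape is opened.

Next-Fit only looks at tape 9, which has 62 GB free.
43 GB fits there.

9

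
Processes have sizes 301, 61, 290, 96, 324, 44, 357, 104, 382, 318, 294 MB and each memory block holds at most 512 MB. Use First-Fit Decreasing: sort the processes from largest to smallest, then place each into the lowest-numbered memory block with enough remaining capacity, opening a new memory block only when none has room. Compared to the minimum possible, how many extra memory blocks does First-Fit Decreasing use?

0

First-Fit Decreasing: [382,104] [357,96,44] [324,61] [318] [301] [294] [290] → 7 memory blocks.
7 processes exceed 256 MB (half the capacity), and no two of those can share a memory block, so at least 7 memory blocks are needed.
So 7 is already optimal.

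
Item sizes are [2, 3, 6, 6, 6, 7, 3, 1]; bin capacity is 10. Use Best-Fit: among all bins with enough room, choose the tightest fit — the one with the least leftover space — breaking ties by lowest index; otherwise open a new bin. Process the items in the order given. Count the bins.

bin 1: place 2, 8 left
bin 1: place 3, 5 left
bin 2: place 6, 4 left
bin 3: place 6, 4 left
bin 4: place 6, 4 left
bin 5: place 7, 3 left
bin 5: place 3, 0 left
bin 2: place 1, 3 left

5 bins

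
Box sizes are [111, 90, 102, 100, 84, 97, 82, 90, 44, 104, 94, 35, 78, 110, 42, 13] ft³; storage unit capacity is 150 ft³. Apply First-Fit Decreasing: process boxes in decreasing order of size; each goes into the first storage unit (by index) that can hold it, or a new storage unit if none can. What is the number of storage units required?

Sorted descending: 111, 110, 104, 102, 100, 97, 94, 90, 90, 84, 82, 78, 44, 42, 35, 13.
storage unit 1: place 111 ft³, 39 ft³ left
storage unit 2: place 110 ft³, 40 ft³ left
storage unit 3: place 104 ft³, 46 ft³ left
storage unit 4: place 102 ft³, 48 ft³ left
storage unit 5: place 100 ft³, 50 ft³ left
storage unit 6: place 97 ft³, 53 ft³ left
storage unit 7: place 94 ft³, 56 ft³ left
storage unit 8: place 90 ft³, 60 ft³ left
storage unit 9: place 90 ft³, 60 ft³ left
storage unit 10: place 84 ft³, 66 ft³ left
storage unit 11: place 82 ft³, 68 ft³ left
storage unit 12: place 78 ft³, 72 ft³ left
storage unit 3: place 44 ft³, 2 ft³ left
storage unit 4: place 42 ft³, 6 ft³ left
storage unit 1: place 35 ft³, 4 ft³ left
storage unit 2: place 13 ft³, 27 ft³ left

12 storage units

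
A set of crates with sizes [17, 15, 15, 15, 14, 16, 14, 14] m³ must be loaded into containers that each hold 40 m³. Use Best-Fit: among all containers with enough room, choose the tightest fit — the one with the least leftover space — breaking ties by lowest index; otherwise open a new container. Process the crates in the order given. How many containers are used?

4 containers

17 m³ → container 1 (remaining 23 m³)
15 m³ → container 1 (remaining 8 m³)
15 m³ → container 2 (remaining 25 m³)
15 m³ → container 2 (remaining 10 m³)
14 m³ → container 3 (remaining 26 m³)
16 m³ → container 3 (remaining 10 m³)
14 m³ → container 4 (remaining 26 m³)
14 m³ → container 4 (remaining 12 m³)
Final containers: [17,15] [15,15] [14,16] [14,14].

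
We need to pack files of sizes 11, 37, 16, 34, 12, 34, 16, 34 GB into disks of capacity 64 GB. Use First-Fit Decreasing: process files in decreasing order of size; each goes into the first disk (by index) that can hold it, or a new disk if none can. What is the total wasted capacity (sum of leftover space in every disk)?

Sorted descending: 37, 34, 34, 34, 16, 16, 12, 11.
disk 1: place 37 GB, 27 GB left
disk 2: place 34 GB, 30 GB left
disk 3: place 34 GB, 30 GB left
disk 4: place 34 GB, 30 GB left
disk 1: place 16 GB, 11 GB left
disk 2: place 16 GB, 14 GB left
disk 2: place 12 GB, 2 GB left
disk 1: place 11 GB, 0 GB left
4 disks × 64 GB = 256 GB; used 194 GB; unused 62 GB.

62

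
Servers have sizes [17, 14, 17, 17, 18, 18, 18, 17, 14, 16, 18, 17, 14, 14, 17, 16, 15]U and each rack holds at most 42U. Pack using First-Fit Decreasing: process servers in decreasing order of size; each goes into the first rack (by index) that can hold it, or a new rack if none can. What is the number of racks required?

8 racks

Sorted descending: 18, 18, 18, 18, 17, 17, 17, 17, 17, 17, 16, 16, 15, 14, 14, 14, 14.
18U → rack 1 (remaining 24U)
18U → rack 1 (remaining 6U)
18U → rack 2 (remaining 24U)
18U → rack 2 (remaining 6U)
17U → rack 3 (remaining 25U)
17U → rack 3 (remaining 8U)
17U → rack 4 (remaining 25U)
17U → rack 4 (remaining 8U)
17U → rack 5 (remaining 25U)
17U → rack 5 (remaining 8U)
16U → rack 6 (remaining 26U)
16U → rack 6 (remaining 10U)
15U → rack 7 (remaining 27U)
14U → rack 7 (remaining 13U)
14U → rack 8 (remaining 28U)
14U → rack 8 (remaining 14U)
14U → rack 8 (remaining 0U)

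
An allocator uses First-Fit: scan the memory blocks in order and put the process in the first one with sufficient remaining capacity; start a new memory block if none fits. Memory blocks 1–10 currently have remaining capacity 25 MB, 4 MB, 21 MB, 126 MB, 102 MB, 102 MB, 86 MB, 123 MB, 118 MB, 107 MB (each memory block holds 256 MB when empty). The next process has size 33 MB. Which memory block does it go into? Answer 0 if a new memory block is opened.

Memory blocks with room: memory block 4 (126 MB), memory block 5 (102 MB), memory block 6 (102 MB), memory block 7 (86 MB), memory block 8 (123 MB), memory block 9 (118 MB), memory block 10 (107 MB).
The first with room is memory block 4.

4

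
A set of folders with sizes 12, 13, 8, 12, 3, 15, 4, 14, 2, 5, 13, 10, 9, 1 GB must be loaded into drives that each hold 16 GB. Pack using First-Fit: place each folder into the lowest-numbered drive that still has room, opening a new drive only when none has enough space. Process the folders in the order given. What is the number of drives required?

12 GB → drive 1 (remaining 4 GB)
13 GB → drive 2 (remaining 3 GB)
8 GB → drive 3 (remaining 8 GB)
12 GB → drive 4 (remaining 4 GB)
3 GB → drive 1 (remaining 1 GB)
15 GB → drive 5 (remaining 1 GB)
4 GB → drive 3 (remaining 4 GB)
14 GB → drive 6 (remaining 2 GB)
2 GB → drive 2 (remaining 1 GB)
5 GB → drive 7 (remaining 11 GB)
13 GB → drive 8 (remaining 3 GB)
10 GB → drive 7 (remaining 1 GB)
9 GB → drive 9 (remaining 7 GB)
1 GB → drive 1 (remaining 0 GB)

9 drives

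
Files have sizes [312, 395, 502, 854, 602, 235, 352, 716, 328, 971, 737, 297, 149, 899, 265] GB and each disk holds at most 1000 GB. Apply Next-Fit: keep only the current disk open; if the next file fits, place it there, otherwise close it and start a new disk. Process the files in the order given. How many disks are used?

disk 1: place 312 GB, 688 GB left
disk 1: place 395 GB, 293 GB left
disk 2: place 502 GB, 498 GB left
disk 3: place 854 GB, 146 GB left
disk 4: place 602 GB, 398 GB left
disk 4: place 235 GB, 163 GB left
disk 5: place 352 GB, 648 GB left
disk 6: place 716 GB, 284 GB left
disk 7: place 328 GB, 672 GB left
disk 8: place 971 GB, 29 GB left
disk 9: place 737 GB, 263 GB left
disk 10: place 297 GB, 703 GB left
disk 10: place 149 GB, 554 GB left
disk 11: place 899 GB, 101 GB left
disk 12: place 265 GB, 735 GB left
Final disks: [312,395] [502] [854] [602,235] [352] [716] [328] [971] [737] [297,149] [899] [265].

12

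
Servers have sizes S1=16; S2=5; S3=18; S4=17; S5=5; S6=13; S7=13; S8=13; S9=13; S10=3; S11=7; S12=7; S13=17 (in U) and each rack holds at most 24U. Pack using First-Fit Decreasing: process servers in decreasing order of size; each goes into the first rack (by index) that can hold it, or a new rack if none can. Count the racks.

Sorted descending: 18, 17, 17, 16, 13, 13, 13, 13, 7, 7, 5, 5, 3.
rack 1: place 18U, 6U left
rack 2: place 17U, 7U left
rack 3: place 17U, 7U left
rack 4: place 16U, 8U left
rack 5: place 13U, 11U left
rack 6: place 13U, 11U left
rack 7: place 13U, 11U left
rack 8: place 13U, 11U left
rack 2: place 7U, 0U left
rack 3: place 7U, 0U left
rack 1: place 5U, 1U left
rack 4: place 5U, 3U left
rack 4: place 3U, 0U left
Final racks: [18,5] [17,7] [17,7] [16,5,3] [13] [13] [13] [13].

8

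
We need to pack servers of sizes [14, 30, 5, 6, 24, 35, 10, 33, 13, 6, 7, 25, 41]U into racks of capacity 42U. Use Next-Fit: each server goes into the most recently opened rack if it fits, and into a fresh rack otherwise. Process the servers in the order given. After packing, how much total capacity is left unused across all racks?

129

14U → rack 1 (remaining 28U)
30U → rack 2 (remaining 12U)
5U → rack 2 (remaining 7U)
6U → rack 2 (remaining 1U)
24U → rack 3 (remaining 18U)
35U → rack 4 (remaining 7U)
10U → rack 5 (remaining 32U)
33U → rack 6 (remaining 9U)
13U → rack 7 (remaining 29U)
6U → rack 7 (remaining 23U)
7U → rack 7 (remaining 16U)
25U → rack 8 (remaining 17U)
41U → rack 9 (remaining 1U)
9 racks × 42U = 378U; used 249U; unused 129U.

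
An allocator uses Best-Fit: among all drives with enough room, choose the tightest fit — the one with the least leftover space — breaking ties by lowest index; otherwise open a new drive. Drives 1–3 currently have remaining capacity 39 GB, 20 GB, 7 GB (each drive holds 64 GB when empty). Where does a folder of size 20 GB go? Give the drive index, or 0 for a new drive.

2

Drives with room: drive 1 (39 GB), drive 2 (20 GB).
Tightest fit is drive 2 with 20 GB free.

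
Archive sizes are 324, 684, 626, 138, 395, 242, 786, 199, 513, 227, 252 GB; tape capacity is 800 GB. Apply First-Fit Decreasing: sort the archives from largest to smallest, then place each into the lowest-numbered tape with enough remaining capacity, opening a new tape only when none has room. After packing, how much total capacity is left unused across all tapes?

Sorted descending: 786, 684, 626, 513, 395, 324, 252, 242, 227, 199, 138.
Put 786 GB in tape 1; 14 GB remain.
Put 684 GB in tape 2; 116 GB remain.
Put 626 GB in tape 3; 174 GB remain.
Put 513 GB in tape 4; 287 GB remain.
Put 395 GB in tape 5; 405 GB remain.
Put 324 GB in tape 5; 81 GB remain.
Put 252 GB in tape 4; 35 GB remain.
Put 242 GB in tape 6; 558 GB remain.
Put 227 GB in tape 6; 331 GB remain.
Put 199 GB in tape 6; 132 GB remain.
Put 138 GB in tape 3; 36 GB remain.
6 tapes × 800 GB = 4800 GB; used 4386 GB; unused 414 GB.

414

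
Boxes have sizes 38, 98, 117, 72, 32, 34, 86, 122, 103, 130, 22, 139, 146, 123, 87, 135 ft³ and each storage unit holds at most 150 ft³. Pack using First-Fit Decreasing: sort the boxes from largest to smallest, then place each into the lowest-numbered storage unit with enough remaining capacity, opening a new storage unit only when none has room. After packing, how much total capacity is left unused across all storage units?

316

Sorted descending: 146, 139, 135, 130, 123, 122, 117, 103, 98, 87, 86, 72, 38, 34, 32, 22.
storage unit 1: place 146 ft³, 4 ft³ left
storage unit 2: place 139 ft³, 11 ft³ left
storage unit 3: place 135 ft³, 15 ft³ left
storage unit 4: place 130 ft³, 20 ft³ left
storage unit 5: place 123 ft³, 27 ft³ left
storage unit 6: place 122 ft³, 28 ft³ left
storage unit 7: place 117 ft³, 33 ft³ left
storage unit 8: place 103 ft³, 47 ft³ left
storage unit 9: place 98 ft³, 52 ft³ left
storage unit 10: place 87 ft³, 63 ft³ left
storage unit 11: place 86 ft³, 64 ft³ left
storage unit 12: place 72 ft³, 78 ft³ left
storage unit 8: place 38 ft³, 9 ft³ left
storage unit 9: place 34 ft³, 18 ft³ left
storage unit 7: place 32 ft³, 1 ft³ left
storage unit 5: place 22 ft³, 5 ft³ left
12 storage units × 150 ft³ = 1800 ft³; used 1484 ft³; unused 316 ft³.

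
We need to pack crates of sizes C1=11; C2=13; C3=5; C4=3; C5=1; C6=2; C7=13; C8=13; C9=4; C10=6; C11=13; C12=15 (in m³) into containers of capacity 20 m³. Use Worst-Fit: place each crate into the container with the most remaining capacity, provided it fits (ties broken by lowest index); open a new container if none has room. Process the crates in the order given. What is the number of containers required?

6 containers

Put C1 (11 m³) in container 1; 9 m³ remain.
Put C2 (13 m³) in container 2; 7 m³ remain.
Put C3 (5 m³) in container 1; 4 m³ remain.
Put C4 (3 m³) in container 2; 4 m³ remain.
Put C5 (1 m³) in container 1; 3 m³ remain.
Put C6 (2 m³) in container 2; 2 m³ remain.
Put C7 (13 m³) in container 3; 7 m³ remain.
Put C8 (13 m³) in container 4; 7 m³ remain.
Put C9 (4 m³) in container 3; 3 m³ remain.
Put C10 (6 m³) in container 4; 1 m³ remain.
Put C11 (13 m³) in container 5; 7 m³ remain.
Put C12 (15 m³) in container 6; 5 m³ remain.
Final containers: [11,5,1] [13,3,2] [13,4] [13,6] [13] [15].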